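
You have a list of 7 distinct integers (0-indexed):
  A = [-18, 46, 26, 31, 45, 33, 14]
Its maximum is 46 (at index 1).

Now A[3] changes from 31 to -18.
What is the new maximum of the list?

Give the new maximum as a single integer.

Old max = 46 (at index 1)
Change: A[3] 31 -> -18
Changed element was NOT the old max.
  New max = max(old_max, new_val) = max(46, -18) = 46

Answer: 46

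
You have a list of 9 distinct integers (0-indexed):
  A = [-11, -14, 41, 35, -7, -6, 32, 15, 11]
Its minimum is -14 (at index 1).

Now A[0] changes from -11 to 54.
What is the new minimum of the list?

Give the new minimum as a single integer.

Old min = -14 (at index 1)
Change: A[0] -11 -> 54
Changed element was NOT the old min.
  New min = min(old_min, new_val) = min(-14, 54) = -14

Answer: -14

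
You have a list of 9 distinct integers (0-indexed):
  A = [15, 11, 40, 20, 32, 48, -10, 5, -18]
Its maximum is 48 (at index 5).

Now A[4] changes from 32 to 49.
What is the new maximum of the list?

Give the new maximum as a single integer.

Answer: 49

Derivation:
Old max = 48 (at index 5)
Change: A[4] 32 -> 49
Changed element was NOT the old max.
  New max = max(old_max, new_val) = max(48, 49) = 49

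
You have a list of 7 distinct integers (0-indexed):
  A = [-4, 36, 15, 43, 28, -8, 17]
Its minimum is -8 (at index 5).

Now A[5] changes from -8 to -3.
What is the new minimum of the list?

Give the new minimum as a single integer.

Old min = -8 (at index 5)
Change: A[5] -8 -> -3
Changed element WAS the min. Need to check: is -3 still <= all others?
  Min of remaining elements: -4
  New min = min(-3, -4) = -4

Answer: -4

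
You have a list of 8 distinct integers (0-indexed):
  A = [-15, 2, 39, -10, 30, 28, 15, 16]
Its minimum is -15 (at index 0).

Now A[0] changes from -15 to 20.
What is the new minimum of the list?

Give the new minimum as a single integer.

Old min = -15 (at index 0)
Change: A[0] -15 -> 20
Changed element WAS the min. Need to check: is 20 still <= all others?
  Min of remaining elements: -10
  New min = min(20, -10) = -10

Answer: -10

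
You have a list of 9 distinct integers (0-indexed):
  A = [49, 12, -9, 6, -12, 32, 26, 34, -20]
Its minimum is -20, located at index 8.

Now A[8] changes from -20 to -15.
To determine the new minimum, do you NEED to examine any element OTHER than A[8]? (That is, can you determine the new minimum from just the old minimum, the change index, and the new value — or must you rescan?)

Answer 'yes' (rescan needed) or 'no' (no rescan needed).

Old min = -20 at index 8
Change at index 8: -20 -> -15
Index 8 WAS the min and new value -15 > old min -20. Must rescan other elements to find the new min.
Needs rescan: yes

Answer: yes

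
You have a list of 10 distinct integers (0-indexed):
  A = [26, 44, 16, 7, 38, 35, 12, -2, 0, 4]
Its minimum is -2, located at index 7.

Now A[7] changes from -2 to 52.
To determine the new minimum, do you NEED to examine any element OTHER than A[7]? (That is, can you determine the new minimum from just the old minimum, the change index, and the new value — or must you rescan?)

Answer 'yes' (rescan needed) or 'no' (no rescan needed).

Answer: yes

Derivation:
Old min = -2 at index 7
Change at index 7: -2 -> 52
Index 7 WAS the min and new value 52 > old min -2. Must rescan other elements to find the new min.
Needs rescan: yes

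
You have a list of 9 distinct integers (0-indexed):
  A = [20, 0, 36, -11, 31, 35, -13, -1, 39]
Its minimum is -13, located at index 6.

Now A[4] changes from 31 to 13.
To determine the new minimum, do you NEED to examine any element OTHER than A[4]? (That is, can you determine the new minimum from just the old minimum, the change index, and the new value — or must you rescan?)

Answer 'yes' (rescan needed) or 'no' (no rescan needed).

Old min = -13 at index 6
Change at index 4: 31 -> 13
Index 4 was NOT the min. New min = min(-13, 13). No rescan of other elements needed.
Needs rescan: no

Answer: no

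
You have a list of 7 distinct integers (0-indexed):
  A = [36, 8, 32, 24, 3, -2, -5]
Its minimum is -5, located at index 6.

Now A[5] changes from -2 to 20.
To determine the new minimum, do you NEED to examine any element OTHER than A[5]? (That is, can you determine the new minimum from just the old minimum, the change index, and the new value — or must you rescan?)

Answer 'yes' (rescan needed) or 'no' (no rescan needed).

Old min = -5 at index 6
Change at index 5: -2 -> 20
Index 5 was NOT the min. New min = min(-5, 20). No rescan of other elements needed.
Needs rescan: no

Answer: no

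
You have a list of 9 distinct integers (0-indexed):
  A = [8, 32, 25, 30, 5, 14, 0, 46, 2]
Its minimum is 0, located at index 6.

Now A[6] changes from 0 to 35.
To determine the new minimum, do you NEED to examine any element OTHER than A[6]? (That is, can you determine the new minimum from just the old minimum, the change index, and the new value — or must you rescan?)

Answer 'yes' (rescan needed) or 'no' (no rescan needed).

Answer: yes

Derivation:
Old min = 0 at index 6
Change at index 6: 0 -> 35
Index 6 WAS the min and new value 35 > old min 0. Must rescan other elements to find the new min.
Needs rescan: yes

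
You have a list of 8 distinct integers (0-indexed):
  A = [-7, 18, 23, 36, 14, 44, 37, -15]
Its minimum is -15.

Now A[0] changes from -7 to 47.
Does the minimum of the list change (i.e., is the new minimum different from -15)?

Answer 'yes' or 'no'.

Old min = -15
Change: A[0] -7 -> 47
Changed element was NOT the min; min changes only if 47 < -15.
New min = -15; changed? no

Answer: no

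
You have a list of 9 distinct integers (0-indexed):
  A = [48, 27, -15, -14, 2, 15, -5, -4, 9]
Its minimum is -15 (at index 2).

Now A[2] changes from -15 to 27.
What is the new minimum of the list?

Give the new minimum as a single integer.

Old min = -15 (at index 2)
Change: A[2] -15 -> 27
Changed element WAS the min. Need to check: is 27 still <= all others?
  Min of remaining elements: -14
  New min = min(27, -14) = -14

Answer: -14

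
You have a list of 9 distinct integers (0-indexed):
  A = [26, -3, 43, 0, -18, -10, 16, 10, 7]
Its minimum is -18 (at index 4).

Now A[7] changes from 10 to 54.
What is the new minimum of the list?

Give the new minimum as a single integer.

Old min = -18 (at index 4)
Change: A[7] 10 -> 54
Changed element was NOT the old min.
  New min = min(old_min, new_val) = min(-18, 54) = -18

Answer: -18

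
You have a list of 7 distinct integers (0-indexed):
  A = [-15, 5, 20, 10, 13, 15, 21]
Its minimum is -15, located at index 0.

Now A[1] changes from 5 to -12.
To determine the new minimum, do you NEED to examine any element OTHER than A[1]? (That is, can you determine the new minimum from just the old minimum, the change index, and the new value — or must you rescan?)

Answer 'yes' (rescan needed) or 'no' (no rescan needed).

Old min = -15 at index 0
Change at index 1: 5 -> -12
Index 1 was NOT the min. New min = min(-15, -12). No rescan of other elements needed.
Needs rescan: no

Answer: no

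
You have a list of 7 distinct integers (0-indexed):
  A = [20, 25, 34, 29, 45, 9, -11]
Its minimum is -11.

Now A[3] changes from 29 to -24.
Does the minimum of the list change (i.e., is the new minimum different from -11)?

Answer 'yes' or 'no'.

Old min = -11
Change: A[3] 29 -> -24
Changed element was NOT the min; min changes only if -24 < -11.
New min = -24; changed? yes

Answer: yes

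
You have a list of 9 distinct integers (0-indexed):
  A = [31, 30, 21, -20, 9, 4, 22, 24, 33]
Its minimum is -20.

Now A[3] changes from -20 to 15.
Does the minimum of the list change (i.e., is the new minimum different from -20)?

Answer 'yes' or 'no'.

Old min = -20
Change: A[3] -20 -> 15
Changed element was the min; new min must be rechecked.
New min = 4; changed? yes

Answer: yes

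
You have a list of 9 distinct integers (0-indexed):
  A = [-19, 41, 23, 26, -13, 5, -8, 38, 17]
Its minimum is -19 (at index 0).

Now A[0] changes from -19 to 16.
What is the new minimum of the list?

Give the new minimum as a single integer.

Old min = -19 (at index 0)
Change: A[0] -19 -> 16
Changed element WAS the min. Need to check: is 16 still <= all others?
  Min of remaining elements: -13
  New min = min(16, -13) = -13

Answer: -13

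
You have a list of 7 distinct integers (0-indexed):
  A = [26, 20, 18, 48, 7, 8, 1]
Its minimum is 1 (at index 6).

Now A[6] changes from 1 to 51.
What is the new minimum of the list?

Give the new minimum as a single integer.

Answer: 7

Derivation:
Old min = 1 (at index 6)
Change: A[6] 1 -> 51
Changed element WAS the min. Need to check: is 51 still <= all others?
  Min of remaining elements: 7
  New min = min(51, 7) = 7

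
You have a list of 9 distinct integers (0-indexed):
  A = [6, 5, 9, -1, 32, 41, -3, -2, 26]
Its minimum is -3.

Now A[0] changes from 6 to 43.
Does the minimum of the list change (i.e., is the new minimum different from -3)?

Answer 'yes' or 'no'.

Answer: no

Derivation:
Old min = -3
Change: A[0] 6 -> 43
Changed element was NOT the min; min changes only if 43 < -3.
New min = -3; changed? no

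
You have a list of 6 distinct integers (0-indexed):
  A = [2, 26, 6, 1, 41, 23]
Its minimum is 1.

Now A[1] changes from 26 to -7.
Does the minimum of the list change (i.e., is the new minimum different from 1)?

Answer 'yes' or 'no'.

Old min = 1
Change: A[1] 26 -> -7
Changed element was NOT the min; min changes only if -7 < 1.
New min = -7; changed? yes

Answer: yes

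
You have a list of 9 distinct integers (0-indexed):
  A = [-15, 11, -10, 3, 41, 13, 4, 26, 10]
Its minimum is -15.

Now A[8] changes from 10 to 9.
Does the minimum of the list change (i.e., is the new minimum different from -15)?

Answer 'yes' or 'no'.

Answer: no

Derivation:
Old min = -15
Change: A[8] 10 -> 9
Changed element was NOT the min; min changes only if 9 < -15.
New min = -15; changed? no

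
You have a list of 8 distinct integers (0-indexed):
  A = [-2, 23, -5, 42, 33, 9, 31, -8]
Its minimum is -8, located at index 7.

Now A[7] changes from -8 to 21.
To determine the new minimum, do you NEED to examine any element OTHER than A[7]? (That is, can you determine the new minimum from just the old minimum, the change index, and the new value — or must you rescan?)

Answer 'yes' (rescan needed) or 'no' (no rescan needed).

Old min = -8 at index 7
Change at index 7: -8 -> 21
Index 7 WAS the min and new value 21 > old min -8. Must rescan other elements to find the new min.
Needs rescan: yes

Answer: yes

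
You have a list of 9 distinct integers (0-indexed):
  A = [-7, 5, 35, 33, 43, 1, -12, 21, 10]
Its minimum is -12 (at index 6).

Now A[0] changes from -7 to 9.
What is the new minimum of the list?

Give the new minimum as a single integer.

Answer: -12

Derivation:
Old min = -12 (at index 6)
Change: A[0] -7 -> 9
Changed element was NOT the old min.
  New min = min(old_min, new_val) = min(-12, 9) = -12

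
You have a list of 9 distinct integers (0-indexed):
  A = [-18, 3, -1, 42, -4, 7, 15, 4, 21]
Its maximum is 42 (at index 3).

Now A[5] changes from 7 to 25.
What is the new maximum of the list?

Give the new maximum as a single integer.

Answer: 42

Derivation:
Old max = 42 (at index 3)
Change: A[5] 7 -> 25
Changed element was NOT the old max.
  New max = max(old_max, new_val) = max(42, 25) = 42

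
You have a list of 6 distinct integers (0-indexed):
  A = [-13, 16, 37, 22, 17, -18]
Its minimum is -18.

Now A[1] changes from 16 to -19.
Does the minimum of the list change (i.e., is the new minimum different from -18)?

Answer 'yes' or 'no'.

Answer: yes

Derivation:
Old min = -18
Change: A[1] 16 -> -19
Changed element was NOT the min; min changes only if -19 < -18.
New min = -19; changed? yes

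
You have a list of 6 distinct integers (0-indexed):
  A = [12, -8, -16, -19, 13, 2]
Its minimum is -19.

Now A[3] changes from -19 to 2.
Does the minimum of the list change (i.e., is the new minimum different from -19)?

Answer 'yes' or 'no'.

Old min = -19
Change: A[3] -19 -> 2
Changed element was the min; new min must be rechecked.
New min = -16; changed? yes

Answer: yes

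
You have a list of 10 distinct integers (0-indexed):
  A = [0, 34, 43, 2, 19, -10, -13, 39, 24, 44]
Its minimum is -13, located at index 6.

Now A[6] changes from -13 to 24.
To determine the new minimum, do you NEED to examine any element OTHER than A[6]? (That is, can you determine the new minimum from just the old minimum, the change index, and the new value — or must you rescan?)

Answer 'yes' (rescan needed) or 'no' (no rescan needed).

Old min = -13 at index 6
Change at index 6: -13 -> 24
Index 6 WAS the min and new value 24 > old min -13. Must rescan other elements to find the new min.
Needs rescan: yes

Answer: yes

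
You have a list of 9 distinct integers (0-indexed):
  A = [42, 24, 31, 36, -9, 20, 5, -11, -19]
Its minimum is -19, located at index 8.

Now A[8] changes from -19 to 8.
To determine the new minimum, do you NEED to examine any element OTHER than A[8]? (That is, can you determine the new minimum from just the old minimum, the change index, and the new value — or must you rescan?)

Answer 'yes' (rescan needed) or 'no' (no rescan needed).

Old min = -19 at index 8
Change at index 8: -19 -> 8
Index 8 WAS the min and new value 8 > old min -19. Must rescan other elements to find the new min.
Needs rescan: yes

Answer: yes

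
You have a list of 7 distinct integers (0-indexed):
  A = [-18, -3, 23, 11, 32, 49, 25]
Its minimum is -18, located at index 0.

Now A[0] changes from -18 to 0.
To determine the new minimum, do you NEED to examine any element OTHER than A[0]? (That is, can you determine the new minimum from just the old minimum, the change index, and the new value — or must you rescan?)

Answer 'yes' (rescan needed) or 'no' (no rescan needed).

Old min = -18 at index 0
Change at index 0: -18 -> 0
Index 0 WAS the min and new value 0 > old min -18. Must rescan other elements to find the new min.
Needs rescan: yes

Answer: yes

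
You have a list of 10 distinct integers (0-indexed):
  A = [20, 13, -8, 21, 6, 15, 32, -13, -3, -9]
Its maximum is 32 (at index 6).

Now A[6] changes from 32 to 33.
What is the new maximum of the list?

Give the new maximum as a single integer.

Answer: 33

Derivation:
Old max = 32 (at index 6)
Change: A[6] 32 -> 33
Changed element WAS the max -> may need rescan.
  Max of remaining elements: 21
  New max = max(33, 21) = 33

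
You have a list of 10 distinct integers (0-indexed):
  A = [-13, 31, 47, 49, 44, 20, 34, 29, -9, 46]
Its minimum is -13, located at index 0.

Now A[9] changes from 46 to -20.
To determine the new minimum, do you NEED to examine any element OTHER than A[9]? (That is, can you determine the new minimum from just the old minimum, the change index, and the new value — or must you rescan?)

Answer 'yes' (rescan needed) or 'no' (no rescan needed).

Old min = -13 at index 0
Change at index 9: 46 -> -20
Index 9 was NOT the min. New min = min(-13, -20). No rescan of other elements needed.
Needs rescan: no

Answer: no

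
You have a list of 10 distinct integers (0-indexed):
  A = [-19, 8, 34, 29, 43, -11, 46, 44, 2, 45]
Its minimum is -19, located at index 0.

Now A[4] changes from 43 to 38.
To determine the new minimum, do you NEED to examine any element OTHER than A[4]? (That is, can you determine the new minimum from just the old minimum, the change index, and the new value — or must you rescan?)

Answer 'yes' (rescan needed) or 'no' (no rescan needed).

Answer: no

Derivation:
Old min = -19 at index 0
Change at index 4: 43 -> 38
Index 4 was NOT the min. New min = min(-19, 38). No rescan of other elements needed.
Needs rescan: no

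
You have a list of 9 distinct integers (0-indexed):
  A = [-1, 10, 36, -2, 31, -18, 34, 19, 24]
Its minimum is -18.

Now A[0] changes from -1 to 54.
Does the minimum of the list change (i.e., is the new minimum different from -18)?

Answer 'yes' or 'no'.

Answer: no

Derivation:
Old min = -18
Change: A[0] -1 -> 54
Changed element was NOT the min; min changes only if 54 < -18.
New min = -18; changed? no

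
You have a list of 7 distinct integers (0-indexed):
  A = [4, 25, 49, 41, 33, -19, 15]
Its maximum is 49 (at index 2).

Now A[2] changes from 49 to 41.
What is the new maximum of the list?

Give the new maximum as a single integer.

Answer: 41

Derivation:
Old max = 49 (at index 2)
Change: A[2] 49 -> 41
Changed element WAS the max -> may need rescan.
  Max of remaining elements: 41
  New max = max(41, 41) = 41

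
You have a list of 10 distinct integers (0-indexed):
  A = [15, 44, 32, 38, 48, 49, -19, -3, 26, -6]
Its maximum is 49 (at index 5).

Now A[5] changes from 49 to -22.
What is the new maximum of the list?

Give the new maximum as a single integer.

Answer: 48

Derivation:
Old max = 49 (at index 5)
Change: A[5] 49 -> -22
Changed element WAS the max -> may need rescan.
  Max of remaining elements: 48
  New max = max(-22, 48) = 48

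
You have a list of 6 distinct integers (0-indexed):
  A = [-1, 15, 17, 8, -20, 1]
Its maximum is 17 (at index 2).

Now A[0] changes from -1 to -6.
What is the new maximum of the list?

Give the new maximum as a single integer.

Old max = 17 (at index 2)
Change: A[0] -1 -> -6
Changed element was NOT the old max.
  New max = max(old_max, new_val) = max(17, -6) = 17

Answer: 17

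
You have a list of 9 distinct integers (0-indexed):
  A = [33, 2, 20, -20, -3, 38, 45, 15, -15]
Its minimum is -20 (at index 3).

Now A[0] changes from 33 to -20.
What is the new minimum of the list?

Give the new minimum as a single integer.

Old min = -20 (at index 3)
Change: A[0] 33 -> -20
Changed element was NOT the old min.
  New min = min(old_min, new_val) = min(-20, -20) = -20

Answer: -20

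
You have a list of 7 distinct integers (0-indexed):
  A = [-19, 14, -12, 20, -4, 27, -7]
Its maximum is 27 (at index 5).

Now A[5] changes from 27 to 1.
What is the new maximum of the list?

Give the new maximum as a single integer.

Answer: 20

Derivation:
Old max = 27 (at index 5)
Change: A[5] 27 -> 1
Changed element WAS the max -> may need rescan.
  Max of remaining elements: 20
  New max = max(1, 20) = 20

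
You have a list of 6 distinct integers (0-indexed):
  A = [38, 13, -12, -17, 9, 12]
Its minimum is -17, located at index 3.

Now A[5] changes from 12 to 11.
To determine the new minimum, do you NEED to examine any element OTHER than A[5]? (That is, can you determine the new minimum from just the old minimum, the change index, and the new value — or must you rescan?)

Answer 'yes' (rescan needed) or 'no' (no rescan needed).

Answer: no

Derivation:
Old min = -17 at index 3
Change at index 5: 12 -> 11
Index 5 was NOT the min. New min = min(-17, 11). No rescan of other elements needed.
Needs rescan: no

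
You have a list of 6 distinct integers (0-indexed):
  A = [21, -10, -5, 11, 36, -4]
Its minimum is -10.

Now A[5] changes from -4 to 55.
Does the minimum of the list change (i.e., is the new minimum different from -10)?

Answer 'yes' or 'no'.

Old min = -10
Change: A[5] -4 -> 55
Changed element was NOT the min; min changes only if 55 < -10.
New min = -10; changed? no

Answer: no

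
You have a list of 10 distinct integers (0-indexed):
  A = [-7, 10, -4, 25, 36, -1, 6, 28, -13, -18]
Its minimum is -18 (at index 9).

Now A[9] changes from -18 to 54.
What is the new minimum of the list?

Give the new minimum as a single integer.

Old min = -18 (at index 9)
Change: A[9] -18 -> 54
Changed element WAS the min. Need to check: is 54 still <= all others?
  Min of remaining elements: -13
  New min = min(54, -13) = -13

Answer: -13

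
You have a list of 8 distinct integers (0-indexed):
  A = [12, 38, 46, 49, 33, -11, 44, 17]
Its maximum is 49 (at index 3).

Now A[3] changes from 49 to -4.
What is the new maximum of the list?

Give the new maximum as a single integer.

Answer: 46

Derivation:
Old max = 49 (at index 3)
Change: A[3] 49 -> -4
Changed element WAS the max -> may need rescan.
  Max of remaining elements: 46
  New max = max(-4, 46) = 46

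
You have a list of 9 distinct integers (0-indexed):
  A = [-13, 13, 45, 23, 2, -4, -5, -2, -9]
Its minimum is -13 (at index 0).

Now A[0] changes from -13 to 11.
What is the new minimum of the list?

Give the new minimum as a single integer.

Old min = -13 (at index 0)
Change: A[0] -13 -> 11
Changed element WAS the min. Need to check: is 11 still <= all others?
  Min of remaining elements: -9
  New min = min(11, -9) = -9

Answer: -9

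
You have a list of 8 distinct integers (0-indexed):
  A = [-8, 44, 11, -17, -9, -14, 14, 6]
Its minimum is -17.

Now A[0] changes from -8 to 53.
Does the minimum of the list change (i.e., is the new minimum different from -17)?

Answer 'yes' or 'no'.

Answer: no

Derivation:
Old min = -17
Change: A[0] -8 -> 53
Changed element was NOT the min; min changes only if 53 < -17.
New min = -17; changed? no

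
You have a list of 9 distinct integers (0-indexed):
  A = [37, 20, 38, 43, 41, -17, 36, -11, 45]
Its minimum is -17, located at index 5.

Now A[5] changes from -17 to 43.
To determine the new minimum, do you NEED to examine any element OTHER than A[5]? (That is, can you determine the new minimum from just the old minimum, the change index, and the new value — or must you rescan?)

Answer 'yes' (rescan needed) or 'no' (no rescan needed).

Answer: yes

Derivation:
Old min = -17 at index 5
Change at index 5: -17 -> 43
Index 5 WAS the min and new value 43 > old min -17. Must rescan other elements to find the new min.
Needs rescan: yes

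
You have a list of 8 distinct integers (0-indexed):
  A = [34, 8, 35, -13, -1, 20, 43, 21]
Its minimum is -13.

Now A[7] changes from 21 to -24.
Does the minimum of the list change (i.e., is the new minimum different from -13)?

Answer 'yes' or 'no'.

Answer: yes

Derivation:
Old min = -13
Change: A[7] 21 -> -24
Changed element was NOT the min; min changes only if -24 < -13.
New min = -24; changed? yes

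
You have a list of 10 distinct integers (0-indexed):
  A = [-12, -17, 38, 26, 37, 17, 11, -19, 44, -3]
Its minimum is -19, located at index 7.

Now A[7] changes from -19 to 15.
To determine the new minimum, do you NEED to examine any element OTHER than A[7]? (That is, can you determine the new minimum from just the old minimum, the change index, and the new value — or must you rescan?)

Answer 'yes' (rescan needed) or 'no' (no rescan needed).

Answer: yes

Derivation:
Old min = -19 at index 7
Change at index 7: -19 -> 15
Index 7 WAS the min and new value 15 > old min -19. Must rescan other elements to find the new min.
Needs rescan: yes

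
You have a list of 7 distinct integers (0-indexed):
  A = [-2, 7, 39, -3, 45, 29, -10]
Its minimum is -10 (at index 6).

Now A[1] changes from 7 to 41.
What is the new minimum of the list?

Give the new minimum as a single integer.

Answer: -10

Derivation:
Old min = -10 (at index 6)
Change: A[1] 7 -> 41
Changed element was NOT the old min.
  New min = min(old_min, new_val) = min(-10, 41) = -10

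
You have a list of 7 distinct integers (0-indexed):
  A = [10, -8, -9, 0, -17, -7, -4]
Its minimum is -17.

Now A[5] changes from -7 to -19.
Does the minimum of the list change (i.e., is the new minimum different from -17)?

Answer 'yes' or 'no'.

Old min = -17
Change: A[5] -7 -> -19
Changed element was NOT the min; min changes only if -19 < -17.
New min = -19; changed? yes

Answer: yes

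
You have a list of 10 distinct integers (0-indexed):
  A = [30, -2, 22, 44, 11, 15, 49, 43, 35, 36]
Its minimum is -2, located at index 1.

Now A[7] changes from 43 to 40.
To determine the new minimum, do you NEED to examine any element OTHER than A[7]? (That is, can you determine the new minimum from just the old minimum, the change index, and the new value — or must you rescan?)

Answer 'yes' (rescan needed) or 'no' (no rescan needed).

Old min = -2 at index 1
Change at index 7: 43 -> 40
Index 7 was NOT the min. New min = min(-2, 40). No rescan of other elements needed.
Needs rescan: no

Answer: no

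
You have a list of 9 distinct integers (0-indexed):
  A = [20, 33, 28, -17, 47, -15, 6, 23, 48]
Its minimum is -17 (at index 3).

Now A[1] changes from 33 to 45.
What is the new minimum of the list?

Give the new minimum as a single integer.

Old min = -17 (at index 3)
Change: A[1] 33 -> 45
Changed element was NOT the old min.
  New min = min(old_min, new_val) = min(-17, 45) = -17

Answer: -17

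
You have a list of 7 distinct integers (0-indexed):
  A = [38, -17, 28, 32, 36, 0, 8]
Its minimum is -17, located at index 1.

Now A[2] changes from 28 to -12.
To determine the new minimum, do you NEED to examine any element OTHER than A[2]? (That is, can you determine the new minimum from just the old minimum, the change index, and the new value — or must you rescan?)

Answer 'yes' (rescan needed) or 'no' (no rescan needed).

Answer: no

Derivation:
Old min = -17 at index 1
Change at index 2: 28 -> -12
Index 2 was NOT the min. New min = min(-17, -12). No rescan of other elements needed.
Needs rescan: no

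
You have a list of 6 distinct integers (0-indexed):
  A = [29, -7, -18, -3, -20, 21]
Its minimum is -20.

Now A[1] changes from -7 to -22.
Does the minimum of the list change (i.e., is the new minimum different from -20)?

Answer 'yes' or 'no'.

Old min = -20
Change: A[1] -7 -> -22
Changed element was NOT the min; min changes only if -22 < -20.
New min = -22; changed? yes

Answer: yes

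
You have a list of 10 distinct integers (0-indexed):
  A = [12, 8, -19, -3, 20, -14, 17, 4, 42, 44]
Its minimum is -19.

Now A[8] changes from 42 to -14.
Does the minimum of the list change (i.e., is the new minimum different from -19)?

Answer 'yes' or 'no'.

Answer: no

Derivation:
Old min = -19
Change: A[8] 42 -> -14
Changed element was NOT the min; min changes only if -14 < -19.
New min = -19; changed? no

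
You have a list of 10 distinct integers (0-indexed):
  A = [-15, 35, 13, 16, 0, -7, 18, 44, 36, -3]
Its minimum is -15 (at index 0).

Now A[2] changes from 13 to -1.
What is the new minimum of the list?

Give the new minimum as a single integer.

Answer: -15

Derivation:
Old min = -15 (at index 0)
Change: A[2] 13 -> -1
Changed element was NOT the old min.
  New min = min(old_min, new_val) = min(-15, -1) = -15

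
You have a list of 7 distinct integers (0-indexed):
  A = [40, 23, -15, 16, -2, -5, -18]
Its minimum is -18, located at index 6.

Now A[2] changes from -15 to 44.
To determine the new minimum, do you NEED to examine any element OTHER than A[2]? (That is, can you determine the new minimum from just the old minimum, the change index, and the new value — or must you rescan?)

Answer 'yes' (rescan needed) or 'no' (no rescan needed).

Answer: no

Derivation:
Old min = -18 at index 6
Change at index 2: -15 -> 44
Index 2 was NOT the min. New min = min(-18, 44). No rescan of other elements needed.
Needs rescan: no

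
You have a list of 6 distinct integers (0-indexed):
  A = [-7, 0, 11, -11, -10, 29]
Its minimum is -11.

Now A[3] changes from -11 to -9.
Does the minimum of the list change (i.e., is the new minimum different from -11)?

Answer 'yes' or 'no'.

Old min = -11
Change: A[3] -11 -> -9
Changed element was the min; new min must be rechecked.
New min = -10; changed? yes

Answer: yes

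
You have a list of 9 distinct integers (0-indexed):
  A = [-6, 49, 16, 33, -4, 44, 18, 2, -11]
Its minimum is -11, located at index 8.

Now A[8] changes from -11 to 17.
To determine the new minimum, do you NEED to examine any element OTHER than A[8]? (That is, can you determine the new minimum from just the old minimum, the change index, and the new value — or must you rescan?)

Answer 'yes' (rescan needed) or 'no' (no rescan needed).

Answer: yes

Derivation:
Old min = -11 at index 8
Change at index 8: -11 -> 17
Index 8 WAS the min and new value 17 > old min -11. Must rescan other elements to find the new min.
Needs rescan: yes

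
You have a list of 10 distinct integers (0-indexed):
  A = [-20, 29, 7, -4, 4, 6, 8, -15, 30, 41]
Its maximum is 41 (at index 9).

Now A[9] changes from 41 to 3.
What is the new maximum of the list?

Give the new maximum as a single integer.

Answer: 30

Derivation:
Old max = 41 (at index 9)
Change: A[9] 41 -> 3
Changed element WAS the max -> may need rescan.
  Max of remaining elements: 30
  New max = max(3, 30) = 30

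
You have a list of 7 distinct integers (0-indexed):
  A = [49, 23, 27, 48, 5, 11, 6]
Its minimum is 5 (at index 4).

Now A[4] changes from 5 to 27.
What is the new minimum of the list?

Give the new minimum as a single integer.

Answer: 6

Derivation:
Old min = 5 (at index 4)
Change: A[4] 5 -> 27
Changed element WAS the min. Need to check: is 27 still <= all others?
  Min of remaining elements: 6
  New min = min(27, 6) = 6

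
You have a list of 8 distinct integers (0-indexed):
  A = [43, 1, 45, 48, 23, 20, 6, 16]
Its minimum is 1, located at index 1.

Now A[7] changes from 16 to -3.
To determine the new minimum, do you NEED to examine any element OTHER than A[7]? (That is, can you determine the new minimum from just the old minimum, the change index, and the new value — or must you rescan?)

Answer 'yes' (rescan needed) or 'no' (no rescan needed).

Old min = 1 at index 1
Change at index 7: 16 -> -3
Index 7 was NOT the min. New min = min(1, -3). No rescan of other elements needed.
Needs rescan: no

Answer: no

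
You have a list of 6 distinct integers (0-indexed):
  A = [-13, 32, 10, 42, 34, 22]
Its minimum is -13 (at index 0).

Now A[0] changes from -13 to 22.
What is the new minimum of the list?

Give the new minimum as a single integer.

Old min = -13 (at index 0)
Change: A[0] -13 -> 22
Changed element WAS the min. Need to check: is 22 still <= all others?
  Min of remaining elements: 10
  New min = min(22, 10) = 10

Answer: 10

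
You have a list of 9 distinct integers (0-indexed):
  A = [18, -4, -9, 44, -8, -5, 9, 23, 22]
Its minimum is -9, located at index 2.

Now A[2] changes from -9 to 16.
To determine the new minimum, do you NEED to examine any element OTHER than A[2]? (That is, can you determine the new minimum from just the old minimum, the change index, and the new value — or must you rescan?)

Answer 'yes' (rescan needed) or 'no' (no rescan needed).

Old min = -9 at index 2
Change at index 2: -9 -> 16
Index 2 WAS the min and new value 16 > old min -9. Must rescan other elements to find the new min.
Needs rescan: yes

Answer: yes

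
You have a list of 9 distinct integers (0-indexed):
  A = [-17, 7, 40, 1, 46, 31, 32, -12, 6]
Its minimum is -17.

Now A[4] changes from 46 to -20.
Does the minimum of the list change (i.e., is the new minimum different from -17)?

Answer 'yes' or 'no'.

Answer: yes

Derivation:
Old min = -17
Change: A[4] 46 -> -20
Changed element was NOT the min; min changes only if -20 < -17.
New min = -20; changed? yes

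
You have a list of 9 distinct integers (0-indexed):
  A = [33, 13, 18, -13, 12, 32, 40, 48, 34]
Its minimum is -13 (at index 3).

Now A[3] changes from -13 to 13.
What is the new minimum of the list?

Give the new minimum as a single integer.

Answer: 12

Derivation:
Old min = -13 (at index 3)
Change: A[3] -13 -> 13
Changed element WAS the min. Need to check: is 13 still <= all others?
  Min of remaining elements: 12
  New min = min(13, 12) = 12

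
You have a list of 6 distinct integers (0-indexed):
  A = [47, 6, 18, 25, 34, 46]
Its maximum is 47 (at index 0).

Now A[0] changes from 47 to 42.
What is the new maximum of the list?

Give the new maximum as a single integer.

Answer: 46

Derivation:
Old max = 47 (at index 0)
Change: A[0] 47 -> 42
Changed element WAS the max -> may need rescan.
  Max of remaining elements: 46
  New max = max(42, 46) = 46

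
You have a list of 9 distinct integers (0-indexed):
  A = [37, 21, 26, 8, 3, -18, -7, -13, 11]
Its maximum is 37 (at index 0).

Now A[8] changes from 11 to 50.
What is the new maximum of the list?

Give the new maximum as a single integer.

Answer: 50

Derivation:
Old max = 37 (at index 0)
Change: A[8] 11 -> 50
Changed element was NOT the old max.
  New max = max(old_max, new_val) = max(37, 50) = 50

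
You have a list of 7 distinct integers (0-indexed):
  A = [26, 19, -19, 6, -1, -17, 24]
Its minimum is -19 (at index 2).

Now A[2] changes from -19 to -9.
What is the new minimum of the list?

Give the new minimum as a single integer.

Old min = -19 (at index 2)
Change: A[2] -19 -> -9
Changed element WAS the min. Need to check: is -9 still <= all others?
  Min of remaining elements: -17
  New min = min(-9, -17) = -17

Answer: -17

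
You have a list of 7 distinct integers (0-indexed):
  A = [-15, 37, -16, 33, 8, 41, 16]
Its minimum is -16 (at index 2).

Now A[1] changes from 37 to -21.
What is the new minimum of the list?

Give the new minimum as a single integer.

Answer: -21

Derivation:
Old min = -16 (at index 2)
Change: A[1] 37 -> -21
Changed element was NOT the old min.
  New min = min(old_min, new_val) = min(-16, -21) = -21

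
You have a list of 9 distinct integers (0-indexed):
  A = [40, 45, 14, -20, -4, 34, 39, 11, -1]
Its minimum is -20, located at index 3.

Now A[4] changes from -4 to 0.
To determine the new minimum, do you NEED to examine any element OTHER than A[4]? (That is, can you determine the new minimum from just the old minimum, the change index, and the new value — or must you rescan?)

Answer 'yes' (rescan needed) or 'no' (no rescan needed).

Old min = -20 at index 3
Change at index 4: -4 -> 0
Index 4 was NOT the min. New min = min(-20, 0). No rescan of other elements needed.
Needs rescan: no

Answer: no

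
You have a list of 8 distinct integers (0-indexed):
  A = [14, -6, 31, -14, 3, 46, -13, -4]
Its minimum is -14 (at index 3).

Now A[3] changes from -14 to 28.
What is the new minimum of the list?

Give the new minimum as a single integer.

Old min = -14 (at index 3)
Change: A[3] -14 -> 28
Changed element WAS the min. Need to check: is 28 still <= all others?
  Min of remaining elements: -13
  New min = min(28, -13) = -13

Answer: -13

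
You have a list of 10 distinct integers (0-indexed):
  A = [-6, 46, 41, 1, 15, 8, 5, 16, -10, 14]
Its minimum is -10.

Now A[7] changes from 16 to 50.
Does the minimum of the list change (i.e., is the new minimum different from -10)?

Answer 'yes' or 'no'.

Old min = -10
Change: A[7] 16 -> 50
Changed element was NOT the min; min changes only if 50 < -10.
New min = -10; changed? no

Answer: no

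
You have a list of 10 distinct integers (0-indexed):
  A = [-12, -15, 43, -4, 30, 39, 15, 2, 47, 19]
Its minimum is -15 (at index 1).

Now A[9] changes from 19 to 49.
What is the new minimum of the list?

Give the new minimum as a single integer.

Answer: -15

Derivation:
Old min = -15 (at index 1)
Change: A[9] 19 -> 49
Changed element was NOT the old min.
  New min = min(old_min, new_val) = min(-15, 49) = -15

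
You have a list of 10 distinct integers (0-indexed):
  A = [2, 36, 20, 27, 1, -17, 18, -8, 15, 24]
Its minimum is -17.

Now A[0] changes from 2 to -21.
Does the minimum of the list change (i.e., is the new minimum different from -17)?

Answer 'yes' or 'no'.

Old min = -17
Change: A[0] 2 -> -21
Changed element was NOT the min; min changes only if -21 < -17.
New min = -21; changed? yes

Answer: yes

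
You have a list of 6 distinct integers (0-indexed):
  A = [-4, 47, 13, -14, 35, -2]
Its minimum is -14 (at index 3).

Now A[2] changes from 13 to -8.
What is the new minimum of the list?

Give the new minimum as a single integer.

Answer: -14

Derivation:
Old min = -14 (at index 3)
Change: A[2] 13 -> -8
Changed element was NOT the old min.
  New min = min(old_min, new_val) = min(-14, -8) = -14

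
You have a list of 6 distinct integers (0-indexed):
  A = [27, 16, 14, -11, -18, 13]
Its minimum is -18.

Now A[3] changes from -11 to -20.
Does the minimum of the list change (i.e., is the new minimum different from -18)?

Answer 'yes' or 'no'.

Answer: yes

Derivation:
Old min = -18
Change: A[3] -11 -> -20
Changed element was NOT the min; min changes only if -20 < -18.
New min = -20; changed? yes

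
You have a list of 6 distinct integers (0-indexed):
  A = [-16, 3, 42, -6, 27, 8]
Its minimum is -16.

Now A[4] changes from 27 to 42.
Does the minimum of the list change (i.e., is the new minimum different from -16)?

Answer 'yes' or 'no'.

Answer: no

Derivation:
Old min = -16
Change: A[4] 27 -> 42
Changed element was NOT the min; min changes only if 42 < -16.
New min = -16; changed? no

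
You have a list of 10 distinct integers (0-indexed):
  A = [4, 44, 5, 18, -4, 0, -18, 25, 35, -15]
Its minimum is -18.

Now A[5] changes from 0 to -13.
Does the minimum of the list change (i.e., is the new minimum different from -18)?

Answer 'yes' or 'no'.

Answer: no

Derivation:
Old min = -18
Change: A[5] 0 -> -13
Changed element was NOT the min; min changes only if -13 < -18.
New min = -18; changed? no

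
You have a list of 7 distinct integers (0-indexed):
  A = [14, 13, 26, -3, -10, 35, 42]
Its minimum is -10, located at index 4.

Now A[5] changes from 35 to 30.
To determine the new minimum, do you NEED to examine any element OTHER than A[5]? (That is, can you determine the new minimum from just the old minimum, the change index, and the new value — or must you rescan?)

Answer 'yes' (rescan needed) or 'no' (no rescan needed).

Answer: no

Derivation:
Old min = -10 at index 4
Change at index 5: 35 -> 30
Index 5 was NOT the min. New min = min(-10, 30). No rescan of other elements needed.
Needs rescan: no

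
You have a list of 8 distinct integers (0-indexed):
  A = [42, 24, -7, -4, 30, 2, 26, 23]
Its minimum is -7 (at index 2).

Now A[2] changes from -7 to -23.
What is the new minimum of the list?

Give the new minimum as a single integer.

Answer: -23

Derivation:
Old min = -7 (at index 2)
Change: A[2] -7 -> -23
Changed element WAS the min. Need to check: is -23 still <= all others?
  Min of remaining elements: -4
  New min = min(-23, -4) = -23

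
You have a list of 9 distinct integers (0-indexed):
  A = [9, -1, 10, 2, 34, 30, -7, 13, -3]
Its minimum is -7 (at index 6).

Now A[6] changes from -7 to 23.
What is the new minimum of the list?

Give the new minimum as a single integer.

Old min = -7 (at index 6)
Change: A[6] -7 -> 23
Changed element WAS the min. Need to check: is 23 still <= all others?
  Min of remaining elements: -3
  New min = min(23, -3) = -3

Answer: -3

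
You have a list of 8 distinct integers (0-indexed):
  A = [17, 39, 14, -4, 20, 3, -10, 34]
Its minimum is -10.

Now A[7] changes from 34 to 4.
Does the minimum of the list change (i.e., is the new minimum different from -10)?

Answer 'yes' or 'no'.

Old min = -10
Change: A[7] 34 -> 4
Changed element was NOT the min; min changes only if 4 < -10.
New min = -10; changed? no

Answer: no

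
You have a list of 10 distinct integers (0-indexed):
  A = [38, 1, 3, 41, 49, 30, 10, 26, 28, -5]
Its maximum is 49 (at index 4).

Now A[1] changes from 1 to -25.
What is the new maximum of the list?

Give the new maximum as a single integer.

Answer: 49

Derivation:
Old max = 49 (at index 4)
Change: A[1] 1 -> -25
Changed element was NOT the old max.
  New max = max(old_max, new_val) = max(49, -25) = 49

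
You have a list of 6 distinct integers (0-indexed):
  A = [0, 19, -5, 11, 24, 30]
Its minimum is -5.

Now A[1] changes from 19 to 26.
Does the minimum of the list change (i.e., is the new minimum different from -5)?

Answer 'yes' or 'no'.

Answer: no

Derivation:
Old min = -5
Change: A[1] 19 -> 26
Changed element was NOT the min; min changes only if 26 < -5.
New min = -5; changed? no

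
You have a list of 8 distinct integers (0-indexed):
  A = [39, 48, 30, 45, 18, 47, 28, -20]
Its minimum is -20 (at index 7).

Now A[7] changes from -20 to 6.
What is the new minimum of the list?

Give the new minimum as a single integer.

Old min = -20 (at index 7)
Change: A[7] -20 -> 6
Changed element WAS the min. Need to check: is 6 still <= all others?
  Min of remaining elements: 18
  New min = min(6, 18) = 6

Answer: 6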